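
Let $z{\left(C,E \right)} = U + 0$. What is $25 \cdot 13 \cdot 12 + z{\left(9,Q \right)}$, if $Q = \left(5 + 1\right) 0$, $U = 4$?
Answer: $3904$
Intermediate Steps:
$Q = 0$ ($Q = 6 \cdot 0 = 0$)
$z{\left(C,E \right)} = 4$ ($z{\left(C,E \right)} = 4 + 0 = 4$)
$25 \cdot 13 \cdot 12 + z{\left(9,Q \right)} = 25 \cdot 13 \cdot 12 + 4 = 25 \cdot 156 + 4 = 3900 + 4 = 3904$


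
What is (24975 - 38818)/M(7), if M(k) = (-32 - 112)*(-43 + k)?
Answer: -13843/5184 ≈ -2.6703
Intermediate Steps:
M(k) = 6192 - 144*k (M(k) = -144*(-43 + k) = 6192 - 144*k)
(24975 - 38818)/M(7) = (24975 - 38818)/(6192 - 144*7) = -13843/(6192 - 1008) = -13843/5184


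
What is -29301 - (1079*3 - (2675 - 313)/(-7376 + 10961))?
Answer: -116646368/3585 ≈ -32537.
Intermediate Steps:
-29301 - (1079*3 - (2675 - 313)/(-7376 + 10961)) = -29301 - (3237 - 2362/3585) = -29301 - 1*11602283/3585 = -29301 - 11602283/3585 = -116646368/3585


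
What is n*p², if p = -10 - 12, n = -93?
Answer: -45012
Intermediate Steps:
p = -22
n*p² = -93*(-22)² = -93*484 = -45012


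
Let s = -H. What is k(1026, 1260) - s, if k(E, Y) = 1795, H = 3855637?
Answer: 3857432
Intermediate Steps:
s = -3855637 (s = -1*3855637 = -3855637)
k(1026, 1260) - s = 1795 - 1*(-3855637) = 1795 + 3855637 = 3857432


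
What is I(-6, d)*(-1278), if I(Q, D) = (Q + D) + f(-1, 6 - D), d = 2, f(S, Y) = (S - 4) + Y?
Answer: 6390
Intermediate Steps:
f(S, Y) = -4 + S + Y (f(S, Y) = (-4 + S) + Y = -4 + S + Y)
I(Q, D) = 1 + Q (I(Q, D) = (Q + D) + (-4 - 1 + (6 - D)) = (D + Q) + (1 - D) = 1 + Q)
I(-6, d)*(-1278) = (1 - 6)*(-1278) = -5*(-1278) = 6390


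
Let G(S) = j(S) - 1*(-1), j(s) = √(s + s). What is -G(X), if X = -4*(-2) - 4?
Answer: -1 - 2*√2 ≈ -3.8284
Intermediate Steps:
j(s) = √2*√s (j(s) = √(2*s) = √2*√s)
X = 4 (X = 8 - 4 = 4)
G(S) = 1 + √2*√S (G(S) = √2*√S - 1*(-1) = √2*√S + 1 = 1 + √2*√S)
-G(X) = -(1 + √2*√4) = -(1 + √2*2) = -(1 + 2*√2) = -1 - 2*√2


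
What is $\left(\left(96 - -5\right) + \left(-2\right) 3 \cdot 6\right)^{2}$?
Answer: $4225$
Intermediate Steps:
$\left(\left(96 - -5\right) + \left(-2\right) 3 \cdot 6\right)^{2} = \left(\left(96 + 5\right) - 36\right)^{2} = \left(101 - 36\right)^{2} = 65^{2} = 4225$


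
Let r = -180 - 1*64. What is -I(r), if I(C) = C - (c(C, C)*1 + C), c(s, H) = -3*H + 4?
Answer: 736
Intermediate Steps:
c(s, H) = 4 - 3*H
r = -244 (r = -180 - 64 = -244)
I(C) = -4 + 3*C (I(C) = C - ((4 - 3*C)*1 + C) = C - ((4 - 3*C) + C) = C - (4 - 2*C) = C + (-4 + 2*C) = -4 + 3*C)
-I(r) = -(-4 + 3*(-244)) = -(-4 - 732) = -1*(-736) = 736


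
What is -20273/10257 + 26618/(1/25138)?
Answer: 6863197503715/10257 ≈ 6.6912e+8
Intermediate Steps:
-20273/10257 + 26618/(1/25138) = -20273*1/10257 + 26618/(1/25138) = -20273/10257 + 26618*25138 = -20273/10257 + 669123284 = 6863197503715/10257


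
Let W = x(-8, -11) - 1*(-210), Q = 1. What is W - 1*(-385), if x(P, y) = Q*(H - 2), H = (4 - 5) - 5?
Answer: 587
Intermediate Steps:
H = -6 (H = -1 - 5 = -6)
x(P, y) = -8 (x(P, y) = 1*(-6 - 2) = 1*(-8) = -8)
W = 202 (W = -8 - 1*(-210) = -8 + 210 = 202)
W - 1*(-385) = 202 - 1*(-385) = 202 + 385 = 587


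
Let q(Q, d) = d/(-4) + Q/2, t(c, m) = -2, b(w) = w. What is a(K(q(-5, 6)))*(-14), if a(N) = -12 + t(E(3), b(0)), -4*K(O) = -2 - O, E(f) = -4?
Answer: 196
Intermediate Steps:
q(Q, d) = Q/2 - d/4 (q(Q, d) = d*(-¼) + Q*(½) = -d/4 + Q/2 = Q/2 - d/4)
K(O) = ½ + O/4 (K(O) = -(-2 - O)/4 = ½ + O/4)
a(N) = -14 (a(N) = -12 - 2 = -14)
a(K(q(-5, 6)))*(-14) = -14*(-14) = 196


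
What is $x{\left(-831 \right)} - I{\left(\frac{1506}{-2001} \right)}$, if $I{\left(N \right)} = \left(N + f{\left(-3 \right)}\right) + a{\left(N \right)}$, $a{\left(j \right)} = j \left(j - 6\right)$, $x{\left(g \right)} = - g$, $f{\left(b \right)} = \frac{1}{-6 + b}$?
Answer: $\frac{3310434154}{4004001} \approx 826.78$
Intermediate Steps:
$a{\left(j \right)} = j \left(-6 + j\right)$
$I{\left(N \right)} = - \frac{1}{9} + N + N \left(-6 + N\right)$ ($I{\left(N \right)} = \left(N + \frac{1}{-6 - 3}\right) + N \left(-6 + N\right) = \left(N + \frac{1}{-9}\right) + N \left(-6 + N\right) = \left(N - \frac{1}{9}\right) + N \left(-6 + N\right) = \left(- \frac{1}{9} + N\right) + N \left(-6 + N\right) = - \frac{1}{9} + N + N \left(-6 + N\right)$)
$x{\left(-831 \right)} - I{\left(\frac{1506}{-2001} \right)} = \left(-1\right) \left(-831\right) - \left(- \frac{1}{9} + \left(\frac{1506}{-2001}\right)^{2} - 5 \frac{1506}{-2001}\right) = 831 - \left(- \frac{1}{9} + \left(1506 \left(- \frac{1}{2001}\right)\right)^{2} - 5 \cdot 1506 \left(- \frac{1}{2001}\right)\right) = 831 - \left(- \frac{1}{9} + \left(- \frac{502}{667}\right)^{2} - - \frac{2510}{667}\right) = 831 - \left(- \frac{1}{9} + \frac{252004}{444889} + \frac{2510}{667}\right) = 831 - \frac{16890677}{4004001} = \frac{3310434154}{4004001}$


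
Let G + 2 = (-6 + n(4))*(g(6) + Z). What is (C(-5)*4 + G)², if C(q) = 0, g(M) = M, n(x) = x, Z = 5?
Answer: 576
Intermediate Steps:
G = -24 (G = -2 + (-6 + 4)*(6 + 5) = -2 - 2*11 = -2 - 22 = -24)
(C(-5)*4 + G)² = (0*4 - 24)² = (0 - 24)² = (-24)² = 576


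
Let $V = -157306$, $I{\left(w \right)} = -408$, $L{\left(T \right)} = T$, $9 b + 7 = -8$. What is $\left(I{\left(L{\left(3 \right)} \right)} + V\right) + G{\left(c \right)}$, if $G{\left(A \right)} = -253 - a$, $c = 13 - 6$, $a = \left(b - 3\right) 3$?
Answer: $-157953$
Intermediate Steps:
$b = - \frac{5}{3}$ ($b = - \frac{7}{9} + \frac{1}{9} \left(-8\right) = - \frac{7}{9} - \frac{8}{9} = - \frac{5}{3} \approx -1.6667$)
$a = -14$ ($a = \left(- \frac{5}{3} - 3\right) 3 = \left(- \frac{14}{3}\right) 3 = -14$)
$c = 7$ ($c = 13 - 6 = 7$)
$G{\left(A \right)} = -239$ ($G{\left(A \right)} = -253 - -14 = -253 + 14 = -239$)
$\left(I{\left(L{\left(3 \right)} \right)} + V\right) + G{\left(c \right)} = \left(-408 - 157306\right) - 239 = -157714 - 239 = -157953$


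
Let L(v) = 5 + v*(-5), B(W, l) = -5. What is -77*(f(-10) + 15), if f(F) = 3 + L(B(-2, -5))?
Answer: -3696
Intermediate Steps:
L(v) = 5 - 5*v
f(F) = 33 (f(F) = 3 + (5 - 5*(-5)) = 3 + (5 + 25) = 3 + 30 = 33)
-77*(f(-10) + 15) = -77*(33 + 15) = -77*48 = -3696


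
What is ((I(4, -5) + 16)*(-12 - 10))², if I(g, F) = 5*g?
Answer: 627264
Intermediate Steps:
((I(4, -5) + 16)*(-12 - 10))² = ((5*4 + 16)*(-12 - 10))² = ((20 + 16)*(-22))² = (36*(-22))² = (-792)² = 627264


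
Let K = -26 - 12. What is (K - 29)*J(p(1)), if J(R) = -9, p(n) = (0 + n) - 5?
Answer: 603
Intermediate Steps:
K = -38
p(n) = -5 + n (p(n) = n - 5 = -5 + n)
(K - 29)*J(p(1)) = (-38 - 29)*(-9) = -67*(-9) = 603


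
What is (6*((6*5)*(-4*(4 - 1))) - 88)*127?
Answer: -285496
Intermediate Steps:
(6*((6*5)*(-4*(4 - 1))) - 88)*127 = (6*(30*(-4*3)) - 88)*127 = (6*(30*(-12)) - 88)*127 = (6*(-360) - 88)*127 = (-2160 - 88)*127 = -2248*127 = -285496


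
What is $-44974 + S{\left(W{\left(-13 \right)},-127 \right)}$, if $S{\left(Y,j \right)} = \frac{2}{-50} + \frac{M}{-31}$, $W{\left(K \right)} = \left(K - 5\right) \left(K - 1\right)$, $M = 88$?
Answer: $- \frac{34857081}{775} \approx -44977.0$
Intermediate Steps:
$W{\left(K \right)} = \left(-1 + K\right) \left(-5 + K\right)$ ($W{\left(K \right)} = \left(-5 + K\right) \left(-1 + K\right) = \left(-1 + K\right) \left(-5 + K\right)$)
$S{\left(Y,j \right)} = - \frac{2231}{775}$ ($S{\left(Y,j \right)} = \frac{2}{-50} + \frac{88}{-31} = 2 \left(- \frac{1}{50}\right) + 88 \left(- \frac{1}{31}\right) = - \frac{1}{25} - \frac{88}{31} = - \frac{2231}{775}$)
$-44974 + S{\left(W{\left(-13 \right)},-127 \right)} = -44974 - \frac{2231}{775} = - \frac{34857081}{775}$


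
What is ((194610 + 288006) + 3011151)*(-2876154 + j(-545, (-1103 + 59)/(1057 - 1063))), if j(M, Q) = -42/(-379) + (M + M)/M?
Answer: -3808421127259122/379 ≈ -1.0049e+13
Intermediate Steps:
j(M, Q) = 800/379 (j(M, Q) = -42*(-1/379) + (2*M)/M = 42/379 + 2 = 800/379)
((194610 + 288006) + 3011151)*(-2876154 + j(-545, (-1103 + 59)/(1057 - 1063))) = ((194610 + 288006) + 3011151)*(-2876154 + 800/379) = (482616 + 3011151)*(-1090061566/379) = 3493767*(-1090061566/379) = -3808421127259122/379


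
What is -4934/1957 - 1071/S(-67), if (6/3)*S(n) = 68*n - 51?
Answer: -1090532/530347 ≈ -2.0563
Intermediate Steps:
S(n) = -51/2 + 34*n (S(n) = (68*n - 51)/2 = (-51 + 68*n)/2 = -51/2 + 34*n)
-4934/1957 - 1071/S(-67) = -4934/1957 - 1071/(-51/2 + 34*(-67)) = -4934*1/1957 - 1071/(-51/2 - 2278) = -4934/1957 - 1071/(-4607/2) = -4934/1957 - 1071*(-2/4607) = -4934/1957 + 126/271 = -1090532/530347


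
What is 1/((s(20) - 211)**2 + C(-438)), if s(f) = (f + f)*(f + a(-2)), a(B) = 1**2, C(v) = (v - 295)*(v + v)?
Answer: 1/1037749 ≈ 9.6362e-7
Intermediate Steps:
C(v) = 2*v*(-295 + v) (C(v) = (-295 + v)*(2*v) = 2*v*(-295 + v))
a(B) = 1
s(f) = 2*f*(1 + f) (s(f) = (f + f)*(f + 1) = (2*f)*(1 + f) = 2*f*(1 + f))
1/((s(20) - 211)**2 + C(-438)) = 1/((2*20*(1 + 20) - 211)**2 + 2*(-438)*(-295 - 438)) = 1/((2*20*21 - 211)**2 + 2*(-438)*(-733)) = 1/((840 - 211)**2 + 642108) = 1/(629**2 + 642108) = 1/(395641 + 642108) = 1/1037749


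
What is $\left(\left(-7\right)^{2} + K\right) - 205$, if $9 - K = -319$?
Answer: $172$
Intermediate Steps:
$K = 328$ ($K = 9 - -319 = 9 + 319 = 328$)
$\left(\left(-7\right)^{2} + K\right) - 205 = \left(\left(-7\right)^{2} + 328\right) - 205 = \left(49 + 328\right) - 205 = 377 - 205 = 172$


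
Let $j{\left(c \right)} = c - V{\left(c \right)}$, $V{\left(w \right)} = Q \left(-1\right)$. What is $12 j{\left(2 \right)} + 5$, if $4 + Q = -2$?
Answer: $-43$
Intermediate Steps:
$Q = -6$ ($Q = -4 - 2 = -6$)
$V{\left(w \right)} = 6$ ($V{\left(w \right)} = \left(-6\right) \left(-1\right) = 6$)
$j{\left(c \right)} = -6 + c$ ($j{\left(c \right)} = c - 6 = -6 + c$)
$12 j{\left(2 \right)} + 5 = 12 \left(-6 + 2\right) + 5 = 12 \left(-4\right) + 5 = -48 + 5 = -43$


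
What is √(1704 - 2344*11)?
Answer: 4*I*√1505 ≈ 155.18*I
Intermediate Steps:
√(1704 - 2344*11) = √(1704 - 25784) = √(-24080) = 4*I*√1505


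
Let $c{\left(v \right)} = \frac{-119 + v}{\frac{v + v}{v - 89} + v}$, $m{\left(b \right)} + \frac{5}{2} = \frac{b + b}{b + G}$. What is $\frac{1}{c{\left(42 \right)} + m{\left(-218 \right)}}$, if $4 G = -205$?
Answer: $- \frac{48465}{135484} \approx -0.35772$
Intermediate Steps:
$G = - \frac{205}{4}$ ($G = \frac{1}{4} \left(-205\right) = - \frac{205}{4} \approx -51.25$)
$m{\left(b \right)} = - \frac{5}{2} + \frac{2 b}{- \frac{205}{4} + b}$ ($m{\left(b \right)} = - \frac{5}{2} + \frac{b + b}{b - \frac{205}{4}} = - \frac{5}{2} + \frac{2 b}{- \frac{205}{4} + b}$)
$c{\left(v \right)} = \frac{-119 + v}{v + \frac{2 v}{-89 + v}}$ ($c{\left(v \right)} = \frac{-119 + v}{\frac{2 v}{-89 + v} + v} = \frac{-119 + v}{v + \frac{2 v}{-89 + v}}$)
$\frac{1}{c{\left(42 \right)} + m{\left(-218 \right)}} = \frac{1}{\frac{10591 + 42^{2} - 8736}{42 \left(-87 + 42\right)} + \frac{1025 - -872}{2 \left(-205 + 4 \left(-218\right)\right)}} = \frac{1}{\frac{10591 + 1764 - 8736}{42 \left(-45\right)} + \frac{1025 + 872}{2 \left(-205 - 872\right)}} = \frac{1}{\frac{1}{42} \left(- \frac{1}{45}\right) 3619 + \frac{1}{2} \frac{1}{-1077} \cdot 1897} = \frac{1}{- \frac{517}{270} + \frac{1}{2} \left(- \frac{1}{1077}\right) 1897} = \frac{1}{- \frac{517}{270} - \frac{1897}{2154}} = \frac{1}{- \frac{135484}{48465}} = - \frac{48465}{135484}$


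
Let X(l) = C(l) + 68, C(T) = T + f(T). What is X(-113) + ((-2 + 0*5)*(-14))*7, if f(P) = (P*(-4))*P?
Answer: -50925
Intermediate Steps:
f(P) = -4*P² (f(P) = (-4*P)*P = -4*P²)
C(T) = T - 4*T²
X(l) = 68 + l*(1 - 4*l) (X(l) = l*(1 - 4*l) + 68 = 68 + l*(1 - 4*l))
X(-113) + ((-2 + 0*5)*(-14))*7 = (68 - 113 - 4*(-113)²) + ((-2 + 0*5)*(-14))*7 = (68 - 113 - 4*12769) + ((-2 + 0)*(-14))*7 = (68 - 113 - 51076) - 2*(-14)*7 = -51121 + 28*7 = -51121 + 196 = -50925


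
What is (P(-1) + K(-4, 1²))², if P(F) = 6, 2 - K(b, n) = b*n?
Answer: 144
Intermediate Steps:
K(b, n) = 2 - b*n
(P(-1) + K(-4, 1²))² = (6 + (2 - 1*(-4)*1²))² = (6 + (2 - 1*(-4)*1))² = (6 + (2 + 4))² = (6 + 6)² = 12² = 144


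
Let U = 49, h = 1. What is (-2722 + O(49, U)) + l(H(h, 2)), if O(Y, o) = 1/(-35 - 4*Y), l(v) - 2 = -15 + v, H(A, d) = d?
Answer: -631324/231 ≈ -2733.0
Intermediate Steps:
l(v) = -13 + v (l(v) = 2 + (-15 + v) = -13 + v)
(-2722 + O(49, U)) + l(H(h, 2)) = (-2722 - 1/(35 + 4*49)) + (-13 + 2) = (-2722 - 1/(35 + 196)) - 11 = (-2722 - 1/231) - 11 = -628783/231 - 11 = -631324/231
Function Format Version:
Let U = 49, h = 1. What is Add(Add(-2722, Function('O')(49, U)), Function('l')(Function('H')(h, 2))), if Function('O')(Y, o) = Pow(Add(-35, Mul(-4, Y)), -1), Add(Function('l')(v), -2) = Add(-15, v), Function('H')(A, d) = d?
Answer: Rational(-631324, 231) ≈ -2733.0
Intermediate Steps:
Function('l')(v) = Add(-13, v) (Function('l')(v) = Add(2, Add(-15, v)) = Add(-13, v))
Add(Add(-2722, Function('O')(49, U)), Function('l')(Function('H')(h, 2))) = Add(Add(-2722, Mul(-1, Pow(Add(35, Mul(4, 49)), -1))), Add(-13, 2)) = Add(Add(-2722, Mul(-1, Pow(Add(35, 196), -1))), -11) = Add(Add(-2722, Mul(-1, Pow(231, -1))), -11) = Add(Add(-2722, Mul(-1, Rational(1, 231))), -11) = Add(Add(-2722, Rational(-1, 231)), -11) = Add(Rational(-628783, 231), -11) = Rational(-631324, 231)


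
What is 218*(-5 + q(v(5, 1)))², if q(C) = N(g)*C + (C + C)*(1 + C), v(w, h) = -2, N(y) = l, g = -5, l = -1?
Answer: 218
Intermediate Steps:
N(y) = -1
q(C) = -C + 2*C*(1 + C) (q(C) = -C + (C + C)*(1 + C) = -C + (2*C)*(1 + C) = -C + 2*C*(1 + C))
218*(-5 + q(v(5, 1)))² = 218*(-5 - 2*(1 + 2*(-2)))² = 218*(-5 - 2*(1 - 4))² = 218*(-5 - 2*(-3))² = 218*(-5 + 6)² = 218*1² = 218*1 = 218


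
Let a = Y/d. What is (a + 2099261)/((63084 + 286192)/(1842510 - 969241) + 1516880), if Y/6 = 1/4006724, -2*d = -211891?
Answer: 194547848390443046603473/140576049418626230487458 ≈ 1.3839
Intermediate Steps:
d = 211891/2 (d = -1/2*(-211891) = 211891/2 ≈ 1.0595e+5)
Y = 3/2003362 (Y = 6/4006724 = 6*(1/4006724) = 3/2003362 ≈ 1.4975e-6)
a = 3/212247188771 (a = 3/(2003362*(211891/2)) = (3/2003362)*(2/211891) = 3/212247188771 ≈ 1.4134e-11)
(a + 2099261)/((63084 + 286192)/(1842510 - 969241) + 1516880) = (3/212247188771 + 2099261)/((63084 + 286192)/(1842510 - 969241) + 1516880) = 445562245746598234/(212247188771*(349276/873269 + 1516880)) = 445562245746598234/(212247188771*(1324644629996/873269)) = (445562245746598234/212247188771)*(873269/1324644629996) = 194547848390443046603473/140576049418626230487458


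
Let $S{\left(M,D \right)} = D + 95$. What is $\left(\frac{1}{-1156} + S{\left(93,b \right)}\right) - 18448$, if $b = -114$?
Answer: $- \frac{21347853}{1156} \approx -18467.0$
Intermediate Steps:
$S{\left(M,D \right)} = 95 + D$
$\left(\frac{1}{-1156} + S{\left(93,b \right)}\right) - 18448 = \left(\frac{1}{-1156} + \left(95 - 114\right)\right) - 18448 = \left(- \frac{1}{1156} - 19\right) - 18448 = - \frac{21965}{1156} - 18448 = - \frac{21347853}{1156}$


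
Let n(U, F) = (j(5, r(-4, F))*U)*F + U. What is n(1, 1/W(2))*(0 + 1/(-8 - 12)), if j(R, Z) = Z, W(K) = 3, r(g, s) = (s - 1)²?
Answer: -31/540 ≈ -0.057407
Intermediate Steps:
r(g, s) = (-1 + s)²
n(U, F) = U + F*U*(-1 + F)² (n(U, F) = ((-1 + F)²*U)*F + U = (U*(-1 + F)²)*F + U = F*U*(-1 + F)² + U = U + F*U*(-1 + F)²)
n(1, 1/W(2))*(0 + 1/(-8 - 12)) = (1*(1 + (-1 + 1/3)²/3))*(0 + 1/(-8 - 12)) = (1*(1 + (-1 + ⅓)²/3))*(0 + 1/(-20)) = (1*(1 + (-⅔)²/3))*(0 - 1/20) = (1*(1 + (⅓)*(4/9)))*(-1/20) = (1*(1 + 4/27))*(-1/20) = (1*(31/27))*(-1/20) = (31/27)*(-1/20) = -31/540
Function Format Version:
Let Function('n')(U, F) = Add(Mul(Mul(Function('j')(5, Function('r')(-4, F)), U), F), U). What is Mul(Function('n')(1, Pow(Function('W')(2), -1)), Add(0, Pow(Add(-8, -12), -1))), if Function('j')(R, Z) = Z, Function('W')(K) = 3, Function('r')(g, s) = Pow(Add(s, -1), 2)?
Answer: Rational(-31, 540) ≈ -0.057407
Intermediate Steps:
Function('r')(g, s) = Pow(Add(-1, s), 2)
Function('n')(U, F) = Add(U, Mul(F, U, Pow(Add(-1, F), 2))) (Function('n')(U, F) = Add(Mul(Mul(Pow(Add(-1, F), 2), U), F), U) = Add(Mul(Mul(U, Pow(Add(-1, F), 2)), F), U) = Add(Mul(F, U, Pow(Add(-1, F), 2)), U) = Add(U, Mul(F, U, Pow(Add(-1, F), 2))))
Mul(Function('n')(1, Pow(Function('W')(2), -1)), Add(0, Pow(Add(-8, -12), -1))) = Mul(Mul(1, Add(1, Mul(Pow(3, -1), Pow(Add(-1, Pow(3, -1)), 2)))), Add(0, Pow(Add(-8, -12), -1))) = Mul(Mul(1, Add(1, Mul(Rational(1, 3), Pow(Add(-1, Rational(1, 3)), 2)))), Add(0, Pow(-20, -1))) = Mul(Mul(1, Add(1, Mul(Rational(1, 3), Pow(Rational(-2, 3), 2)))), Add(0, Rational(-1, 20))) = Mul(Mul(1, Add(1, Mul(Rational(1, 3), Rational(4, 9)))), Rational(-1, 20)) = Mul(Mul(1, Add(1, Rational(4, 27))), Rational(-1, 20)) = Mul(Mul(1, Rational(31, 27)), Rational(-1, 20)) = Mul(Rational(31, 27), Rational(-1, 20)) = Rational(-31, 540)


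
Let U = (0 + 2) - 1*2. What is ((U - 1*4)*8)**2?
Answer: 1024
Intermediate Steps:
U = 0 (U = 2 - 2 = 0)
((U - 1*4)*8)**2 = ((0 - 1*4)*8)**2 = ((0 - 4)*8)**2 = (-4*8)**2 = (-32)**2 = 1024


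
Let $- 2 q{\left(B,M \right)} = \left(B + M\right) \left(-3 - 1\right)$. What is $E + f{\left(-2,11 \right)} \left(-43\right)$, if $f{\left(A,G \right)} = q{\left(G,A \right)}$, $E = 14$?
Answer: $-760$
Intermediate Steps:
$q{\left(B,M \right)} = 2 B + 2 M$ ($q{\left(B,M \right)} = - \frac{\left(B + M\right) \left(-3 - 1\right)}{2} = - \frac{\left(B + M\right) \left(-4\right)}{2} = - \frac{- 4 B - 4 M}{2} = 2 B + 2 M$)
$f{\left(A,G \right)} = 2 A + 2 G$ ($f{\left(A,G \right)} = 2 G + 2 A = 2 A + 2 G$)
$E + f{\left(-2,11 \right)} \left(-43\right) = 14 + \left(2 \left(-2\right) + 2 \cdot 11\right) \left(-43\right) = 14 + \left(-4 + 22\right) \left(-43\right) = 14 + 18 \left(-43\right) = 14 - 774 = -760$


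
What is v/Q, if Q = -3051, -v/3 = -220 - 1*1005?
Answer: -1225/1017 ≈ -1.2045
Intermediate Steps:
v = 3675 (v = -3*(-220 - 1*1005) = -3*(-220 - 1005) = -3*(-1225) = 3675)
v/Q = 3675/(-3051) = 3675*(-1/3051) = -1225/1017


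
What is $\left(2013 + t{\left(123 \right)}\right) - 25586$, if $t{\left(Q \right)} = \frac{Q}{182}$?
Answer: $- \frac{4290163}{182} \approx -23572.0$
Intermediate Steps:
$t{\left(Q \right)} = \frac{Q}{182}$ ($t{\left(Q \right)} = Q \frac{1}{182} = \frac{Q}{182}$)
$\left(2013 + t{\left(123 \right)}\right) - 25586 = \left(2013 + \frac{1}{182} \cdot 123\right) - 25586 = \left(2013 + \frac{123}{182}\right) - 25586 = \frac{366489}{182} - 25586 = - \frac{4290163}{182}$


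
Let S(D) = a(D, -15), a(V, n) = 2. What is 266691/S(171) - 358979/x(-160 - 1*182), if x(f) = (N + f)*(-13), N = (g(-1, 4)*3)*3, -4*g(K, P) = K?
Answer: 4708758065/35334 ≈ 1.3326e+5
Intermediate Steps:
g(K, P) = -K/4
N = 9/4 (N = (-1/4*(-1)*3)*3 = ((1/4)*3)*3 = (3/4)*3 = 9/4 ≈ 2.2500)
S(D) = 2
x(f) = -117/4 - 13*f (x(f) = (9/4 + f)*(-13) = -117/4 - 13*f)
266691/S(171) - 358979/x(-160 - 1*182) = 266691/2 - 358979/(-117/4 - 13*(-160 - 1*182)) = 266691*(1/2) - 358979/(-117/4 - 13*(-160 - 182)) = 266691/2 - 358979/(-117/4 - 13*(-342)) = 266691/2 - 358979/(-117/4 + 4446) = 266691/2 - 358979/17667/4 = 266691/2 - 358979*4/17667 = 266691/2 - 1435916/17667 = 4708758065/35334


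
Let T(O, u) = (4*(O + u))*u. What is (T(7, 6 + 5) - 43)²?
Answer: 561001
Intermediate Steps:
T(O, u) = u*(4*O + 4*u) (T(O, u) = (4*O + 4*u)*u = u*(4*O + 4*u))
(T(7, 6 + 5) - 43)² = (4*(6 + 5)*(7 + (6 + 5)) - 43)² = (4*11*(7 + 11) - 43)² = (4*11*18 - 43)² = (792 - 43)² = 749² = 561001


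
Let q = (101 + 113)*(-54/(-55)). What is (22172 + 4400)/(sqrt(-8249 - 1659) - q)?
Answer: -4222157940/40878209 - 40190150*I*sqrt(2477)/40878209 ≈ -103.29 - 48.932*I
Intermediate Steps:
q = 11556/55 (q = 214*(-54*(-1/55)) = 214*(54/55) = 11556/55 ≈ 210.11)
(22172 + 4400)/(sqrt(-8249 - 1659) - q) = (22172 + 4400)/(sqrt(-8249 - 1659) - 1*11556/55) = 26572/(sqrt(-9908) - 11556/55) = 26572/(2*I*sqrt(2477) - 11556/55) = 26572/(-11556/55 + 2*I*sqrt(2477))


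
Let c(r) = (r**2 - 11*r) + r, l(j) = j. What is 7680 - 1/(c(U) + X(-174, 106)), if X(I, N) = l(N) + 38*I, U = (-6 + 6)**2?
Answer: 49966081/6506 ≈ 7680.0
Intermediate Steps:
U = 0 (U = 0**2 = 0)
X(I, N) = N + 38*I
c(r) = r**2 - 10*r
7680 - 1/(c(U) + X(-174, 106)) = 7680 - 1/(0*(-10 + 0) + (106 + 38*(-174))) = 7680 - 1/(0*(-10) + (106 - 6612)) = 7680 - 1/(0 - 6506) = 7680 - 1/(-6506) = 7680 - 1*(-1/6506) = 7680 + 1/6506 = 49966081/6506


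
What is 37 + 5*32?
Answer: 197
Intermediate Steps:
37 + 5*32 = 37 + 160 = 197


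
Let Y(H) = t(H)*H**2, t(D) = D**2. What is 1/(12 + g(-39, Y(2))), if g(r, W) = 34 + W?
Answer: 1/62 ≈ 0.016129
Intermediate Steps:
Y(H) = H**4 (Y(H) = H**2*H**2 = H**4)
1/(12 + g(-39, Y(2))) = 1/(12 + (34 + 2**4)) = 1/(12 + (34 + 16)) = 1/(12 + 50) = 1/62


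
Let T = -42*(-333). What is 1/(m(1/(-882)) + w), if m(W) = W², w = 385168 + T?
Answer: 777924/310511476297 ≈ 2.5053e-6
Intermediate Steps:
T = 13986
w = 399154 (w = 385168 + 13986 = 399154)
1/(m(1/(-882)) + w) = 1/((1/(-882))² + 399154) = 1/((-1/882)² + 399154) = 1/(1/777924 + 399154) = 1/(310511476297/777924) = 777924/310511476297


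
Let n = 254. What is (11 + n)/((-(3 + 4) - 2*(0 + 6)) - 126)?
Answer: -53/29 ≈ -1.8276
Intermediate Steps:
(11 + n)/((-(3 + 4) - 2*(0 + 6)) - 126) = (11 + 254)/((-(3 + 4) - 2*(0 + 6)) - 126) = 265/((-1*7 - 2*6) - 126) = 265/((-7 - 1*12) - 126) = 265/((-7 - 12) - 126) = 265/(-19 - 126) = 265/(-145) = 265*(-1/145) = -53/29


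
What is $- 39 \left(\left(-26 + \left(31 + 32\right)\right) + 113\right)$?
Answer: $-5850$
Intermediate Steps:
$- 39 \left(\left(-26 + \left(31 + 32\right)\right) + 113\right) = - 39 \left(\left(-26 + 63\right) + 113\right) = - 39 \left(37 + 113\right) = \left(-39\right) 150 = -5850$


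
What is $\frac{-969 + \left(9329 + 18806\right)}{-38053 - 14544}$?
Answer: $- \frac{27166}{52597} \approx -0.51649$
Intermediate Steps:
$\frac{-969 + \left(9329 + 18806\right)}{-38053 - 14544} = \frac{-969 + 28135}{-52597} = 27166 \left(- \frac{1}{52597}\right) = - \frac{27166}{52597}$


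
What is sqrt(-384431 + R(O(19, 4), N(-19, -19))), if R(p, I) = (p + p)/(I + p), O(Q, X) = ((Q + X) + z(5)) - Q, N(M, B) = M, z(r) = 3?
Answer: I*sqrt(13839558)/6 ≈ 620.03*I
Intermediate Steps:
O(Q, X) = 3 + X (O(Q, X) = ((Q + X) + 3) - Q = (3 + Q + X) - Q = 3 + X)
R(p, I) = 2*p/(I + p) (R(p, I) = (2*p)/(I + p) = 2*p/(I + p))
sqrt(-384431 + R(O(19, 4), N(-19, -19))) = sqrt(-384431 + 2*(3 + 4)/(-19 + (3 + 4))) = sqrt(-384431 + 2*7/(-19 + 7)) = sqrt(-384431 + 2*7/(-12)) = sqrt(-384431 + 2*7*(-1/12)) = sqrt(-384431 - 7/6) = sqrt(-2306593/6) = I*sqrt(13839558)/6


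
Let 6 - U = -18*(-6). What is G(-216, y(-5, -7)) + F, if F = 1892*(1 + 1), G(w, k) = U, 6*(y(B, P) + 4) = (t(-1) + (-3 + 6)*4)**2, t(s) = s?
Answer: 3682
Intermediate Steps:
y(B, P) = 97/6 (y(B, P) = -4 + (-1 + (-3 + 6)*4)**2/6 = -4 + (-1 + 3*4)**2/6 = -4 + (-1 + 12)**2/6 = -4 + (1/6)*11**2 = -4 + (1/6)*121 = -4 + 121/6 = 97/6)
U = -102 (U = 6 - (-18)*(-6) = 6 - 1*108 = 6 - 108 = -102)
G(w, k) = -102
F = 3784 (F = 1892*2 = 3784)
G(-216, y(-5, -7)) + F = -102 + 3784 = 3682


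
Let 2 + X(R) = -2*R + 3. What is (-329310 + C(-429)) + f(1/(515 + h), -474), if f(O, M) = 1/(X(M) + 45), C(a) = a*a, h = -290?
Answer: -144397385/994 ≈ -1.4527e+5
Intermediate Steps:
C(a) = a²
X(R) = 1 - 2*R (X(R) = -2 + (-2*R + 3) = -2 + (3 - 2*R) = 1 - 2*R)
f(O, M) = 1/(46 - 2*M) (f(O, M) = 1/((1 - 2*M) + 45) = 1/(46 - 2*M))
(-329310 + C(-429)) + f(1/(515 + h), -474) = (-329310 + (-429)²) - 1/(-46 + 2*(-474)) = (-329310 + 184041) - 1/(-46 - 948) = -145269 - 1/(-994) = -145269 - 1*(-1/994) = -145269 + 1/994 = -144397385/994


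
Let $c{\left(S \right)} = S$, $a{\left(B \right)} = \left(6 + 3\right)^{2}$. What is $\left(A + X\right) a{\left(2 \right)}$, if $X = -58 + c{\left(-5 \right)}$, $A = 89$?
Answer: $2106$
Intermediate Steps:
$a{\left(B \right)} = 81$ ($a{\left(B \right)} = 9^{2} = 81$)
$X = -63$ ($X = -58 - 5 = -63$)
$\left(A + X\right) a{\left(2 \right)} = \left(89 - 63\right) 81 = 26 \cdot 81 = 2106$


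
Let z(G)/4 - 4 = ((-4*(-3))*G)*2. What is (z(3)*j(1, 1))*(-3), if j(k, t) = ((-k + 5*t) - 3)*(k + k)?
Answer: -1824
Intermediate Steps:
z(G) = 16 + 96*G (z(G) = 16 + 4*(((-4*(-3))*G)*2) = 16 + 4*((12*G)*2) = 16 + 4*(24*G) = 16 + 96*G)
j(k, t) = 2*k*(-3 - k + 5*t) (j(k, t) = (-3 - k + 5*t)*(2*k) = 2*k*(-3 - k + 5*t))
(z(3)*j(1, 1))*(-3) = ((16 + 96*3)*(2*1*(-3 - 1*1 + 5*1)))*(-3) = ((16 + 288)*(2*1*(-3 - 1 + 5)))*(-3) = (304*(2*1*1))*(-3) = (304*2)*(-3) = 608*(-3) = -1824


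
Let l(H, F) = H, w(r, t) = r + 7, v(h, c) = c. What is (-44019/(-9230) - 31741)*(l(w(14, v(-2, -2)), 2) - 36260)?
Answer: 10615323969229/9230 ≈ 1.1501e+9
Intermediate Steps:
w(r, t) = 7 + r
(-44019/(-9230) - 31741)*(l(w(14, v(-2, -2)), 2) - 36260) = (-44019/(-9230) - 31741)*((7 + 14) - 36260) = (-44019*(-1/9230) - 31741)*(21 - 36260) = (44019/9230 - 31741)*(-36239) = -292925411/9230*(-36239) = 10615323969229/9230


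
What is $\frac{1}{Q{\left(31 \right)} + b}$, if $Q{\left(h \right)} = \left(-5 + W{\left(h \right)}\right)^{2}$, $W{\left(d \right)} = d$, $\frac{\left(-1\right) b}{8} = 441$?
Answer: $- \frac{1}{2852} \approx -0.00035063$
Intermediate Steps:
$b = -3528$ ($b = \left(-8\right) 441 = -3528$)
$Q{\left(h \right)} = \left(-5 + h\right)^{2}$
$\frac{1}{Q{\left(31 \right)} + b} = \frac{1}{\left(-5 + 31\right)^{2} - 3528} = \frac{1}{26^{2} - 3528} = \frac{1}{676 - 3528} = \frac{1}{-2852} = - \frac{1}{2852}$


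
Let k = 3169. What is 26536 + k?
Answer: 29705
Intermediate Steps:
26536 + k = 26536 + 3169 = 29705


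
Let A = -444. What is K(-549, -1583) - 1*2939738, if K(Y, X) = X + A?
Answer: -2941765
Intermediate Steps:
K(Y, X) = -444 + X (K(Y, X) = X - 444 = -444 + X)
K(-549, -1583) - 1*2939738 = (-444 - 1583) - 1*2939738 = -2027 - 2939738 = -2941765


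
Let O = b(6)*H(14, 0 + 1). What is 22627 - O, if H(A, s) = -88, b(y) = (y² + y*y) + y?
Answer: 29491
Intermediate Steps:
b(y) = y + 2*y² (b(y) = (y² + y²) + y = 2*y² + y = y + 2*y²)
O = -6864 (O = (6*(1 + 2*6))*(-88) = (6*(1 + 12))*(-88) = (6*13)*(-88) = 78*(-88) = -6864)
22627 - O = 22627 - 1*(-6864) = 22627 + 6864 = 29491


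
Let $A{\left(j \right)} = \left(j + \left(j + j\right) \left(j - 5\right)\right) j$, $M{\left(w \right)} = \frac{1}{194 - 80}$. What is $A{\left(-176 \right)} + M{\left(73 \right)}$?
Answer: $- \frac{1274786303}{114} \approx -1.1182 \cdot 10^{7}$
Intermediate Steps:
$M{\left(w \right)} = \frac{1}{114}$
$A{\left(j \right)} = j \left(j + 2 j \left(-5 + j\right)\right)$ ($A{\left(j \right)} = \left(j + 2 j \left(-5 + j\right)\right) j = j \left(j + 2 j \left(-5 + j\right)\right)$)
$A{\left(-176 \right)} + M{\left(73 \right)} = \left(-176\right)^{2} \left(-9 + 2 \left(-176\right)\right) + \frac{1}{114} = 30976 \left(-9 - 352\right) + \frac{1}{114} = 30976 \left(-361\right) + \frac{1}{114} = -11182336 + \frac{1}{114} = - \frac{1274786303}{114}$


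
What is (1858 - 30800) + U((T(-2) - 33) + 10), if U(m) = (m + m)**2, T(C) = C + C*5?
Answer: -24042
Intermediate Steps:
T(C) = 6*C (T(C) = C + 5*C = 6*C)
U(m) = 4*m**2 (U(m) = (2*m)**2 = 4*m**2)
(1858 - 30800) + U((T(-2) - 33) + 10) = (1858 - 30800) + 4*((6*(-2) - 33) + 10)**2 = -28942 + 4*((-12 - 33) + 10)**2 = -28942 + 4*(-45 + 10)**2 = -28942 + 4*(-35)**2 = -28942 + 4*1225 = -28942 + 4900 = -24042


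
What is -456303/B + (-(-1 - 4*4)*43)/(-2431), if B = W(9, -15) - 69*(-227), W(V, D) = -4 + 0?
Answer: -65924666/2239237 ≈ -29.441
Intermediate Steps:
W(V, D) = -4
B = 15659 (B = -4 - 69*(-227) = -4 + 15663 = 15659)
-456303/B + (-(-1 - 4*4)*43)/(-2431) = -456303/15659 + (-(-1 - 4*4)*43)/(-2431) = -456303*1/15659 + (-(-1 - 16)*43)*(-1/2431) = -456303/15659 + (-1*(-17)*43)*(-1/2431) = -456303/15659 + (17*43)*(-1/2431) = -456303/15659 + 731*(-1/2431) = -456303/15659 - 43/143 = -65924666/2239237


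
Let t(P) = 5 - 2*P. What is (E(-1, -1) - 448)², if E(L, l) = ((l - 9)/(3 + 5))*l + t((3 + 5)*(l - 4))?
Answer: 2093809/16 ≈ 1.3086e+5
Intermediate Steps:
E(L, l) = 69 - 16*l + l*(-9/8 + l/8) (E(L, l) = ((l - 9)/(3 + 5))*l + (5 - 2*(3 + 5)*(l - 4)) = ((-9 + l)/8)*l + (5 - 16*(-4 + l)) = ((-9 + l)*(⅛))*l + (5 - 2*(-32 + 8*l)) = (-9/8 + l/8)*l + (5 + (64 - 16*l)) = l*(-9/8 + l/8) + (69 - 16*l) = 69 - 16*l + l*(-9/8 + l/8))
(E(-1, -1) - 448)² = ((69 - 137/8*(-1) + (⅛)*(-1)²) - 448)² = ((69 + 137/8 + (⅛)*1) - 448)² = ((69 + 137/8 + ⅛) - 448)² = (345/4 - 448)² = (-1447/4)² = 2093809/16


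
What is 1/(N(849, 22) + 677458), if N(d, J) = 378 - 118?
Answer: 1/677718 ≈ 1.4755e-6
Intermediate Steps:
N(d, J) = 260
1/(N(849, 22) + 677458) = 1/(260 + 677458) = 1/677718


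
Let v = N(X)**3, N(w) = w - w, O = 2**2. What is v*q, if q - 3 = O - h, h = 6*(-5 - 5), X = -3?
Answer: 0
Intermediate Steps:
O = 4
h = -60 (h = 6*(-10) = -60)
N(w) = 0
q = 67 (q = 3 + (4 - 1*(-60)) = 3 + (4 + 60) = 3 + 64 = 67)
v = 0 (v = 0**3 = 0)
v*q = 0*67 = 0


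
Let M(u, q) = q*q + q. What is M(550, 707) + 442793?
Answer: 943349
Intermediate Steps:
M(u, q) = q + q² (M(u, q) = q² + q = q + q²)
M(550, 707) + 442793 = 707*(1 + 707) + 442793 = 707*708 + 442793 = 500556 + 442793 = 943349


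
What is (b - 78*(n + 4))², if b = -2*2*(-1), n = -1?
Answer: 52900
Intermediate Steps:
b = 4 (b = -4*(-1) = 4)
(b - 78*(n + 4))² = (4 - 78*(-1 + 4))² = (4 - 78*3)² = (4 - 234)² = (-230)² = 52900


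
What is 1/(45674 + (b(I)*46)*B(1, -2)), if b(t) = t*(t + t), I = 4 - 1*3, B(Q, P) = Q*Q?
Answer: 1/45766 ≈ 2.1850e-5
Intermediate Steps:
B(Q, P) = Q²
I = 1 (I = 4 - 3 = 1)
b(t) = 2*t² (b(t) = t*(2*t) = 2*t²)
1/(45674 + (b(I)*46)*B(1, -2)) = 1/(45674 + ((2*1²)*46)*1²) = 1/(45674 + ((2*1)*46)*1) = 1/(45674 + (2*46)*1) = 1/(45674 + 92*1) = 1/(45674 + 92) = 1/45766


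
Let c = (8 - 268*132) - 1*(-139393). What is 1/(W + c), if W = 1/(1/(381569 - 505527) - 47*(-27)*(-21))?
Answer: 3303356743/343631685066617 ≈ 9.6131e-6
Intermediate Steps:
W = -123958/3303356743 (W = 1/(1/(-123958) + 1269*(-21)) = 1/(-1/123958 - 26649) = 1/(-3303356743/123958) = -123958/3303356743 ≈ -3.7525e-5)
c = 104025 (c = (8 - 35376) + 139393 = -35368 + 139393 = 104025)
1/(W + c) = 1/(-123958/3303356743 + 104025) = 1/(343631685066617/3303356743) = 3303356743/343631685066617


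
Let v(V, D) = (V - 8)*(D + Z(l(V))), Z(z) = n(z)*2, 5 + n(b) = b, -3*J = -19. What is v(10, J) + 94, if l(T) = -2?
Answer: 236/3 ≈ 78.667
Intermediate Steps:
J = 19/3 (J = -⅓*(-19) = 19/3 ≈ 6.3333)
n(b) = -5 + b
Z(z) = -10 + 2*z (Z(z) = (-5 + z)*2 = -10 + 2*z)
v(V, D) = (-14 + D)*(-8 + V) (v(V, D) = (V - 8)*(D + (-10 + 2*(-2))) = (-8 + V)*(D + (-10 - 4)) = (-8 + V)*(D - 14) = (-8 + V)*(-14 + D) = (-14 + D)*(-8 + V))
v(10, J) + 94 = (112 - 14*10 - 8*19/3 + (19/3)*10) + 94 = (112 - 140 - 152/3 + 190/3) + 94 = -46/3 + 94 = 236/3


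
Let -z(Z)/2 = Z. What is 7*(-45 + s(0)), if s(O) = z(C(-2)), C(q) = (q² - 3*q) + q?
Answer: -427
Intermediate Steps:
C(q) = q² - 2*q
z(Z) = -2*Z
s(O) = -16 (s(O) = -(-4)*(-2 - 2) = -(-4)*(-4) = -2*8 = -16)
7*(-45 + s(0)) = 7*(-45 - 16) = 7*(-61) = -427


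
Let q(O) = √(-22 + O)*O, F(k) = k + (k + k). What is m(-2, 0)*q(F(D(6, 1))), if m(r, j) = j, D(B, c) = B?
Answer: 0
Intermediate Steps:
F(k) = 3*k (F(k) = k + 2*k = 3*k)
q(O) = O*√(-22 + O)
m(-2, 0)*q(F(D(6, 1))) = 0*((3*6)*√(-22 + 3*6)) = 0*(18*√(-22 + 18)) = 0*(18*√(-4)) = 0*(18*(2*I)) = 0*(36*I) = 0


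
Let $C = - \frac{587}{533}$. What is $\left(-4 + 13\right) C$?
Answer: $- \frac{5283}{533} \approx -9.9118$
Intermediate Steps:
$C = - \frac{587}{533}$ ($C = \left(-587\right) \frac{1}{533} = - \frac{587}{533} \approx -1.1013$)
$\left(-4 + 13\right) C = \left(-4 + 13\right) \left(- \frac{587}{533}\right) = 9 \left(- \frac{587}{533}\right) = - \frac{5283}{533}$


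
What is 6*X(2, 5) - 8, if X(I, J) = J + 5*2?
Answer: 82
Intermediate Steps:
X(I, J) = 10 + J (X(I, J) = J + 10 = 10 + J)
6*X(2, 5) - 8 = 6*(10 + 5) - 8 = 6*15 - 8 = 90 - 8 = 82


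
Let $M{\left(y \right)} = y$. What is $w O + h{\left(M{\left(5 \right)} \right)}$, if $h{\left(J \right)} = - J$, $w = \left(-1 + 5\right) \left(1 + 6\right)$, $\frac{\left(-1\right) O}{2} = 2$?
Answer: $-117$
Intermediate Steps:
$O = -4$ ($O = \left(-2\right) 2 = -4$)
$w = 28$ ($w = 4 \cdot 7 = 28$)
$w O + h{\left(M{\left(5 \right)} \right)} = 28 \left(-4\right) - 5 = -112 - 5 = -117$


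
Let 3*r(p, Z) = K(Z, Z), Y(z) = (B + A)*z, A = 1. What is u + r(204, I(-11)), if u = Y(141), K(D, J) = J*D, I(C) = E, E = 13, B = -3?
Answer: -677/3 ≈ -225.67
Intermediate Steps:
I(C) = 13
K(D, J) = D*J
Y(z) = -2*z (Y(z) = (-3 + 1)*z = -2*z)
r(p, Z) = Z**2/3 (r(p, Z) = (Z*Z)/3 = Z**2/3)
u = -282 (u = -2*141 = -282)
u + r(204, I(-11)) = -282 + (1/3)*13**2 = -282 + (1/3)*169 = -282 + 169/3 = -677/3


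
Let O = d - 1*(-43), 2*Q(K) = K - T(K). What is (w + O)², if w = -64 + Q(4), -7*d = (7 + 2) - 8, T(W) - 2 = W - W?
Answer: 19881/49 ≈ 405.73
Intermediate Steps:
T(W) = 2 (T(W) = 2 + (W - W) = 2 + 0 = 2)
d = -⅐ (d = -((7 + 2) - 8)/7 = -(9 - 8)/7 = -⅐*1 = -⅐ ≈ -0.14286)
Q(K) = -1 + K/2 (Q(K) = (K - 1*2)/2 = (K - 2)/2 = (-2 + K)/2 = -1 + K/2)
w = -63 (w = -64 + (-1 + (½)*4) = -64 + (-1 + 2) = -64 + 1 = -63)
O = 300/7 (O = -⅐ - 1*(-43) = -⅐ + 43 = 300/7 ≈ 42.857)
(w + O)² = (-63 + 300/7)² = (-141/7)² = 19881/49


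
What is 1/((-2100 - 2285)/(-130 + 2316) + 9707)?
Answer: 2186/21215117 ≈ 0.00010304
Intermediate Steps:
1/((-2100 - 2285)/(-130 + 2316) + 9707) = 1/(-4385/2186 + 9707) = 1/(21215117/2186) = 2186/21215117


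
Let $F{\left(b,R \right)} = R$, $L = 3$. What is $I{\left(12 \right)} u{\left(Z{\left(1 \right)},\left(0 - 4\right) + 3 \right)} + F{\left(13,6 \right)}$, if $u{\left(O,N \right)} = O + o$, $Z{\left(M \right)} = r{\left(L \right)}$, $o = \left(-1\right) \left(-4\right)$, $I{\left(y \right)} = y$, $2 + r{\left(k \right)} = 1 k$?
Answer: $66$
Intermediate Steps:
$r{\left(k \right)} = -2 + k$ ($r{\left(k \right)} = -2 + 1 k = -2 + k$)
$o = 4$
$Z{\left(M \right)} = 1$ ($Z{\left(M \right)} = -2 + 3 = 1$)
$u{\left(O,N \right)} = 4 + O$ ($u{\left(O,N \right)} = O + 4 = 4 + O$)
$I{\left(12 \right)} u{\left(Z{\left(1 \right)},\left(0 - 4\right) + 3 \right)} + F{\left(13,6 \right)} = 12 \left(4 + 1\right) + 6 = 12 \cdot 5 + 6 = 60 + 6 = 66$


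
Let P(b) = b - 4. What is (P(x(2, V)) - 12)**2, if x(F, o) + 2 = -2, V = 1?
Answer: 400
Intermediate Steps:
x(F, o) = -4 (x(F, o) = -2 - 2 = -4)
P(b) = -4 + b
(P(x(2, V)) - 12)**2 = ((-4 - 4) - 12)**2 = (-8 - 12)**2 = (-20)**2 = 400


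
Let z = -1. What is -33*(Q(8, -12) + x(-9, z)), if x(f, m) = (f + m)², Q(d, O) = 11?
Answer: -3663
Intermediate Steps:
-33*(Q(8, -12) + x(-9, z)) = -33*(11 + (-9 - 1)²) = -33*(11 + (-10)²) = -33*(11 + 100) = -33*111 = -3663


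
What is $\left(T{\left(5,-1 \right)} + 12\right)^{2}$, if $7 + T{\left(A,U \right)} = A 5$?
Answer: $900$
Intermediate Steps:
$T{\left(A,U \right)} = -7 + 5 A$ ($T{\left(A,U \right)} = -7 + A 5 = -7 + 5 A$)
$\left(T{\left(5,-1 \right)} + 12\right)^{2} = \left(\left(-7 + 5 \cdot 5\right) + 12\right)^{2} = \left(\left(-7 + 25\right) + 12\right)^{2} = \left(18 + 12\right)^{2} = 30^{2} = 900$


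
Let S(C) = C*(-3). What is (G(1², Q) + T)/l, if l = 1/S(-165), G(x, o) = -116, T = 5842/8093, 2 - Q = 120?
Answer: -461808270/8093 ≈ -57063.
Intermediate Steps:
Q = -118 (Q = 2 - 1*120 = 2 - 120 = -118)
S(C) = -3*C
T = 5842/8093 (T = 5842*(1/8093) = 5842/8093 ≈ 0.72186)
l = 1/495 (l = 1/(-3*(-165)) = 1/495 ≈ 0.0020202)
(G(1², Q) + T)/l = (-116 + 5842/8093)/(1/495) = -932946/8093*495 = -461808270/8093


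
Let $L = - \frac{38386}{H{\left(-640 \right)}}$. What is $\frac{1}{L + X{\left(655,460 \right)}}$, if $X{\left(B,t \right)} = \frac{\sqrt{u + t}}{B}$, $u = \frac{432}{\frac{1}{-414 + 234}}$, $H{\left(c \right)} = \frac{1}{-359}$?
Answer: $\frac{118244215207}{1629473157731990364} - \frac{131 i \sqrt{773}}{1629473157731990364} \approx 7.2566 \cdot 10^{-8} - 2.2352 \cdot 10^{-15} i$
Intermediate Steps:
$H{\left(c \right)} = - \frac{1}{359}$
$L = 13780574$ ($L = - \frac{38386}{- \frac{1}{359}} = \left(-38386\right) \left(-359\right) = 13780574$)
$u = -77760$ ($u = \frac{432}{\frac{1}{-180}} = \frac{432}{- \frac{1}{180}} = 432 \left(-180\right) = -77760$)
$X{\left(B,t \right)} = \frac{\sqrt{-77760 + t}}{B}$
$\frac{1}{L + X{\left(655,460 \right)}} = \frac{1}{13780574 + \frac{\sqrt{-77760 + 460}}{655}} = \frac{1}{13780574 + \frac{\sqrt{-77300}}{655}} = \frac{1}{13780574 + \frac{10 i \sqrt{773}}{655}} = \frac{1}{13780574 + \frac{2 i \sqrt{773}}{131}}$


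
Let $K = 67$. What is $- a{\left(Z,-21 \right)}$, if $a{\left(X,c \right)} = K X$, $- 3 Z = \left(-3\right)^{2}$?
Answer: $201$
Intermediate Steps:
$Z = -3$ ($Z = - \frac{\left(-3\right)^{2}}{3} = \left(- \frac{1}{3}\right) 9 = -3$)
$a{\left(X,c \right)} = 67 X$
$- a{\left(Z,-21 \right)} = - 67 \left(-3\right) = \left(-1\right) \left(-201\right) = 201$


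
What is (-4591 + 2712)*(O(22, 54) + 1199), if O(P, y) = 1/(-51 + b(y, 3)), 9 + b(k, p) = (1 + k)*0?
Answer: -135173381/60 ≈ -2.2529e+6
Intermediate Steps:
b(k, p) = -9 (b(k, p) = -9 + (1 + k)*0 = -9 + 0 = -9)
O(P, y) = -1/60 (O(P, y) = 1/(-51 - 9) = 1/(-60) = -1/60)
(-4591 + 2712)*(O(22, 54) + 1199) = (-4591 + 2712)*(-1/60 + 1199) = -1879*71939/60 = -135173381/60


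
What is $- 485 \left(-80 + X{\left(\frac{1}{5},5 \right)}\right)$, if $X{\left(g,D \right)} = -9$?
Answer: $43165$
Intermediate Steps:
$- 485 \left(-80 + X{\left(\frac{1}{5},5 \right)}\right) = - 485 \left(-80 - 9\right) = \left(-485\right) \left(-89\right) = 43165$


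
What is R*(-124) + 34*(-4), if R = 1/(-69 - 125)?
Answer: -13130/97 ≈ -135.36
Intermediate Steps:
R = -1/194 (R = 1/(-194) = -1/194 ≈ -0.0051546)
R*(-124) + 34*(-4) = -1/194*(-124) + 34*(-4) = 62/97 - 136 = -13130/97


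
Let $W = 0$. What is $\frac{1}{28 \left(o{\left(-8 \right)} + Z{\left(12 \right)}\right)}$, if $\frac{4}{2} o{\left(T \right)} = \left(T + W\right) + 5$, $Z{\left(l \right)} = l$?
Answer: $\frac{1}{294} \approx 0.0034014$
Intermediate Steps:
$o{\left(T \right)} = \frac{5}{2} + \frac{T}{2}$ ($o{\left(T \right)} = \frac{\left(T + 0\right) + 5}{2} = \frac{T + 5}{2} = \frac{5 + T}{2} = \frac{5}{2} + \frac{T}{2}$)
$\frac{1}{28 \left(o{\left(-8 \right)} + Z{\left(12 \right)}\right)} = \frac{1}{28 \left(\left(\frac{5}{2} + \frac{1}{2} \left(-8\right)\right) + 12\right)} = \frac{1}{28 \left(\left(\frac{5}{2} - 4\right) + 12\right)} = \frac{1}{28 \left(- \frac{3}{2} + 12\right)} = \frac{1}{28 \cdot \frac{21}{2}} = \frac{1}{294}$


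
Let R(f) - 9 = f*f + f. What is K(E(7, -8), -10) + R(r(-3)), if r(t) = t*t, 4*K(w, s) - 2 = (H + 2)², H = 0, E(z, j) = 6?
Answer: 201/2 ≈ 100.50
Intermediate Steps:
K(w, s) = 3/2 (K(w, s) = ½ + (0 + 2)²/4 = ½ + (¼)*2² = ½ + (¼)*4 = ½ + 1 = 3/2)
r(t) = t²
R(f) = 9 + f + f² (R(f) = 9 + (f*f + f) = 9 + (f² + f) = 9 + (f + f²) = 9 + f + f²)
K(E(7, -8), -10) + R(r(-3)) = 3/2 + (9 + (-3)² + ((-3)²)²) = 3/2 + (9 + 9 + 9²) = 3/2 + (9 + 9 + 81) = 3/2 + 99 = 201/2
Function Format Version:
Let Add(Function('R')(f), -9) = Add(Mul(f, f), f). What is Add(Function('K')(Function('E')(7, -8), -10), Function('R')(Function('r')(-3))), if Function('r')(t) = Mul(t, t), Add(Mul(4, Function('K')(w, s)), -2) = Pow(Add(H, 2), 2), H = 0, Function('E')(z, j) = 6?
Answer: Rational(201, 2) ≈ 100.50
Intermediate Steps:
Function('K')(w, s) = Rational(3, 2) (Function('K')(w, s) = Add(Rational(1, 2), Mul(Rational(1, 4), Pow(Add(0, 2), 2))) = Add(Rational(1, 2), Mul(Rational(1, 4), Pow(2, 2))) = Add(Rational(1, 2), Mul(Rational(1, 4), 4)) = Add(Rational(1, 2), 1) = Rational(3, 2))
Function('r')(t) = Pow(t, 2)
Function('R')(f) = Add(9, f, Pow(f, 2)) (Function('R')(f) = Add(9, Add(Mul(f, f), f)) = Add(9, Add(Pow(f, 2), f)) = Add(9, Add(f, Pow(f, 2))) = Add(9, f, Pow(f, 2)))
Add(Function('K')(Function('E')(7, -8), -10), Function('R')(Function('r')(-3))) = Add(Rational(3, 2), Add(9, Pow(-3, 2), Pow(Pow(-3, 2), 2))) = Add(Rational(3, 2), Add(9, 9, Pow(9, 2))) = Add(Rational(3, 2), Add(9, 9, 81)) = Add(Rational(3, 2), 99) = Rational(201, 2)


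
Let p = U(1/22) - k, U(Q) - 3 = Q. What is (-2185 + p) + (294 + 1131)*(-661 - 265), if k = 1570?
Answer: -29112643/22 ≈ -1.3233e+6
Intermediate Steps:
U(Q) = 3 + Q
p = -34473/22 (p = (3 + 1/22) - 1*1570 = (3 + 1/22) - 1570 = 67/22 - 1570 = -34473/22 ≈ -1567.0)
(-2185 + p) + (294 + 1131)*(-661 - 265) = (-2185 - 34473/22) + (294 + 1131)*(-661 - 265) = -82543/22 + 1425*(-926) = -82543/22 - 1319550 = -29112643/22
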